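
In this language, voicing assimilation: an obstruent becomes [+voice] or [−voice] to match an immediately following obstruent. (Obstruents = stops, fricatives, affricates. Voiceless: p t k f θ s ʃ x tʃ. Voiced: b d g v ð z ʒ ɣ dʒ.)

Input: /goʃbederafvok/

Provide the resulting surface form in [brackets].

[goʒbederavvok]

/ʃ/ before /b/ (voiced) → [ʒ]
/f/ before /v/ (voiced) → [v]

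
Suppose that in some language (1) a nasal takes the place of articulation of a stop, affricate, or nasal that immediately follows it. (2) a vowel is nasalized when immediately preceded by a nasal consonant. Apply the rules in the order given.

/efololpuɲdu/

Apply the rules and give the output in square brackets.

Rule 1: /ɲ/ before /d/ (alveolar) → [n]
After rule 1: efololpundu
Rule 2: no segment meets the rule's conditions; no change.

[efololpundu]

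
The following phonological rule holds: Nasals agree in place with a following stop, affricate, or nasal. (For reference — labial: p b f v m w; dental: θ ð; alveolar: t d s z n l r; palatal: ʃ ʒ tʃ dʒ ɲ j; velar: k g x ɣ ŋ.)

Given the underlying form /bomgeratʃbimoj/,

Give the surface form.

/m/ before /g/ (velar) → [ŋ]

[boŋgeratʃbimoj]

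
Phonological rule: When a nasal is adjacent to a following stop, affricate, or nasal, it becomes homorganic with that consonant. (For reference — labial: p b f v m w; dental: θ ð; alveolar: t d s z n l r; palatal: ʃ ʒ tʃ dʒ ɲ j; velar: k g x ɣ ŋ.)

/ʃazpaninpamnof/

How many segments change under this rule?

/n/ before /p/ (labial) → [m]
/m/ before /n/ (alveolar) → [n]
2 segments change.

2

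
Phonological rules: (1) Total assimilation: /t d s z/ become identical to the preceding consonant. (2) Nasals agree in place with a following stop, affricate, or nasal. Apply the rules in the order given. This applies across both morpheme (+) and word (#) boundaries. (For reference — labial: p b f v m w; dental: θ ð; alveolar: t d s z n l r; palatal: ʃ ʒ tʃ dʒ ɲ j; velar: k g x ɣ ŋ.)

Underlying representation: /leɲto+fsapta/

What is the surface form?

[leɲɲo+ffappa]

Rule 1: /t/ after /ɲ/ → [ɲ] (total assimilation)
Rule 1: /s/ after /f/ → [f] (total assimilation)
Rule 1: /t/ after /p/ → [p] (total assimilation)
After rule 1: leɲɲo+ffappa
Rule 2: no segment meets the rule's conditions; no change.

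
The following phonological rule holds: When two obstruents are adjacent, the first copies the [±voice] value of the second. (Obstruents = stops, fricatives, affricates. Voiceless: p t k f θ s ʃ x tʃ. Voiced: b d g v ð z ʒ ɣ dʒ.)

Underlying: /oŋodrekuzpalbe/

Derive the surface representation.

[oŋodrekuspalbe]

/z/ before /p/ (voiceless) → [s]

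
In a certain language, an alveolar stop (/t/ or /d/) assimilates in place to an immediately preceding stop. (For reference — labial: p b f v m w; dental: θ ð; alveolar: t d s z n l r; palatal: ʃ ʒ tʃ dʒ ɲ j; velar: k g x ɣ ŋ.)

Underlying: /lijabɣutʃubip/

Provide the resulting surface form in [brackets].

[lijabɣutʃubip]

no segment meets the rule's conditions; no change.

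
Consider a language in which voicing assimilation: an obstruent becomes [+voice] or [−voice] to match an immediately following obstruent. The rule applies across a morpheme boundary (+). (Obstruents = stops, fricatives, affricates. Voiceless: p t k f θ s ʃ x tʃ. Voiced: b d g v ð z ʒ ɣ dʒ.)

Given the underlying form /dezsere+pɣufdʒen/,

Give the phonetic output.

/z/ before /s/ (voiceless) → [s]
/p/ before /ɣ/ (voiced) → [b]
/f/ before /dʒ/ (voiced) → [v]

[dessere+bɣuvdʒen]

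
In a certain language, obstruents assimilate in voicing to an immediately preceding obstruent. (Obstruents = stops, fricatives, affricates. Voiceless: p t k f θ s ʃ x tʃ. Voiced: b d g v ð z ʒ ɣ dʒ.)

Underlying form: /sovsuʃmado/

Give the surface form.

[sovzuʃmado]

/s/ after /v/ (voiced) → [z]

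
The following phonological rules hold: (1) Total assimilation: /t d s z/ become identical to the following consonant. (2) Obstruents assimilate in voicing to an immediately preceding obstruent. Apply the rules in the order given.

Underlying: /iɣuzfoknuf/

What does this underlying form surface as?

[iɣuffoknuf]

Rule 1: /z/ before /f/ → [f] (total assimilation)
After rule 1: iɣuffoknuf
Rule 2: no segment meets the rule's conditions; no change.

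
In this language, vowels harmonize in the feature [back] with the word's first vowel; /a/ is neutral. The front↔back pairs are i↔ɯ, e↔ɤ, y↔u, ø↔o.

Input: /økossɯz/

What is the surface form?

[økøssiz]

/o/ harmonizes with /ø/ ([-back]) → [ø]
/ɯ/ harmonizes with /ø/ ([-back]) → [i]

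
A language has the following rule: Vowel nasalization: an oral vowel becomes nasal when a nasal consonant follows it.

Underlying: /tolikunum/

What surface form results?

/u/ before nasal /n/ → [ũ]
/u/ before nasal /m/ → [ũ]

[tolikũnũm]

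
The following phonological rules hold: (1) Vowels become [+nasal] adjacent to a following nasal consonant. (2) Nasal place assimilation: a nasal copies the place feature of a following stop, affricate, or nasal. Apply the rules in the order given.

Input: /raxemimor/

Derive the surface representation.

Rule 1: /e/ before nasal /m/ → [ẽ]
Rule 1: /i/ before nasal /m/ → [ĩ]
After rule 1: raxẽmĩmor
Rule 2: no segment meets the rule's conditions; no change.

[raxẽmĩmor]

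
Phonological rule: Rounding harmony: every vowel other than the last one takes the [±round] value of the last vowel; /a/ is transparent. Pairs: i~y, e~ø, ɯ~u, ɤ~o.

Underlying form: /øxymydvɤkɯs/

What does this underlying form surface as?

[eximidvɤkɯs]

/ø/ harmonizes with /ɯ/ ([-round]) → [e]
/y/ harmonizes with /ɯ/ ([-round]) → [i]
/y/ harmonizes with /ɯ/ ([-round]) → [i]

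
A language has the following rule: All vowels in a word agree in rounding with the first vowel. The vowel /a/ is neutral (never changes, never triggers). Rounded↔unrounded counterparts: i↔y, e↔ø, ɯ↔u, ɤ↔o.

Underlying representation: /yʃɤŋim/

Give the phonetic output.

[yʃoŋym]

/ɤ/ harmonizes with /y/ ([+round]) → [o]
/i/ harmonizes with /y/ ([+round]) → [y]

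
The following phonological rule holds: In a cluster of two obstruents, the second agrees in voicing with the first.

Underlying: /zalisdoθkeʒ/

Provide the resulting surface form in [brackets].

[zalistoθkeʒ]

/d/ after /s/ (voiceless) → [t]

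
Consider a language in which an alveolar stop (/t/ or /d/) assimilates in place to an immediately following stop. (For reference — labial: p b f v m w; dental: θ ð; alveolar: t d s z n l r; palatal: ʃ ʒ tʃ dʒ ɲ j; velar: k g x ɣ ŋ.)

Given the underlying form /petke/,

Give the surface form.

/t/ before /k/ (velar) → [k]

[pekke]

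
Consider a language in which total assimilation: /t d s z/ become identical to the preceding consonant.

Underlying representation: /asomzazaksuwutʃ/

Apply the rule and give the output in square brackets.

/z/ after /m/ → [m] (total assimilation)
/s/ after /k/ → [k] (total assimilation)

[asommazakkuwutʃ]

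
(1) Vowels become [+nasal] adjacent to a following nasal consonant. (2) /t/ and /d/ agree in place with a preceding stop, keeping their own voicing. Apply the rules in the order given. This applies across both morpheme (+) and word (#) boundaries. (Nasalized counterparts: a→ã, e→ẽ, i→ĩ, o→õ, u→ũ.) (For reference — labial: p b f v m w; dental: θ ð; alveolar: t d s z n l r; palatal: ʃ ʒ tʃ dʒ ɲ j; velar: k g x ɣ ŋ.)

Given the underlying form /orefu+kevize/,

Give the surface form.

[orefu+kevize]

Rule 1: no segment meets the rule's conditions; no change.
After rule 1: orefu+kevize
Rule 2: no segment meets the rule's conditions; no change.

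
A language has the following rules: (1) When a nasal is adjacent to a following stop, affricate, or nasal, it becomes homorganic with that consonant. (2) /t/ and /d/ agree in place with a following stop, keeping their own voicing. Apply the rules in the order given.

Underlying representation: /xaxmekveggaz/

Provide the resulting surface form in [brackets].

Rule 1: no segment meets the rule's conditions; no change.
After rule 1: xaxmekveggaz
Rule 2: no segment meets the rule's conditions; no change.

[xaxmekveggaz]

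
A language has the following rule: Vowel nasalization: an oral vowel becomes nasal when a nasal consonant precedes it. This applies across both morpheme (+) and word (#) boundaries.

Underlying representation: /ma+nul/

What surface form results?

/a/ after nasal /m/ → [ã]
/u/ after nasal /n/ → [ũ]

[mã+nũl]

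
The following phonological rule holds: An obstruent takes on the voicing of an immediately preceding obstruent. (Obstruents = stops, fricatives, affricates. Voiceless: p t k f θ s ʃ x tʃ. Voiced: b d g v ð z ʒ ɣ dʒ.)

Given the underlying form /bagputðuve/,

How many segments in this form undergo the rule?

/p/ after /g/ (voiced) → [b]
/ð/ after /t/ (voiceless) → [θ]
2 segments change.

2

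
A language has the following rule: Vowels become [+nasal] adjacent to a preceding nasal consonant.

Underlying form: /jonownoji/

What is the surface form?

/o/ after nasal /n/ → [õ]
/o/ after nasal /n/ → [õ]

[jonõwnõji]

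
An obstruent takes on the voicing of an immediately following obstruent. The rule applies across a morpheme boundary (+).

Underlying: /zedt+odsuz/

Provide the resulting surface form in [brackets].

/d/ before /t/ (voiceless) → [t]
/d/ before /s/ (voiceless) → [t]

[zett+otsuz]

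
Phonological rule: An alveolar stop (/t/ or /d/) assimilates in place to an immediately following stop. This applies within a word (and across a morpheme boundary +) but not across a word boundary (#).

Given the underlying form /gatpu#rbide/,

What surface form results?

/t/ before /p/ (labial) → [p]

[gappu#rbide]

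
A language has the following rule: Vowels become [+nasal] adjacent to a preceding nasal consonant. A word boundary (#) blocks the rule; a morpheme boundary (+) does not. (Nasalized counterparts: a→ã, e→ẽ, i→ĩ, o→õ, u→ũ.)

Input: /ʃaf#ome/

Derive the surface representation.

/e/ after nasal /m/ → [ẽ]

[ʃaf#omẽ]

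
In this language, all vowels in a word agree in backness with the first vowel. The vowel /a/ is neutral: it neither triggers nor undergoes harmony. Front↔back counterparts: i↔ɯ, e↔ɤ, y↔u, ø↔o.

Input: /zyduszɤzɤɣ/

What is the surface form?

[zydyszezeɣ]

/u/ harmonizes with /y/ ([-back]) → [y]
/ɤ/ harmonizes with /y/ ([-back]) → [e]
/ɤ/ harmonizes with /y/ ([-back]) → [e]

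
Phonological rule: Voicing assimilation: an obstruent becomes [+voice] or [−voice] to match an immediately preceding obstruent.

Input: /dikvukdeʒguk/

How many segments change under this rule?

2

/v/ after /k/ (voiceless) → [f]
/d/ after /k/ (voiceless) → [t]
2 segments change.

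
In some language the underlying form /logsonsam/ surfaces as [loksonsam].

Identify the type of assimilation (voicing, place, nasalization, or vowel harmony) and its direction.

voicing assimilation, regressive

/g/→[k].
Each target copies a feature from the following segment, so the direction is regressive.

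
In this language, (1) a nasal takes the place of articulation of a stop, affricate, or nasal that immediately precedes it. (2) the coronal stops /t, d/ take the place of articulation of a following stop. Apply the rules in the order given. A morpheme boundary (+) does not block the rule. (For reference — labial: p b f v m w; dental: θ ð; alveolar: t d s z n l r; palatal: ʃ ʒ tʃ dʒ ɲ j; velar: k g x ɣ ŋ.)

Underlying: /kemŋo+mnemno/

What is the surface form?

Rule 1: /ŋ/ after /m/ (labial) → [m]
Rule 1: /n/ after /m/ (labial) → [m]
Rule 1: /n/ after /m/ (labial) → [m]
After rule 1: kemmo+mmemmo
Rule 2: no segment meets the rule's conditions; no change.

[kemmo+mmemmo]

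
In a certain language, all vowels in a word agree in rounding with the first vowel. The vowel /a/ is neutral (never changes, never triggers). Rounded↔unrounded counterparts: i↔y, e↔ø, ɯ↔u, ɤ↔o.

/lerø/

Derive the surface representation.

/ø/ harmonizes with /e/ ([-round]) → [e]

[lere]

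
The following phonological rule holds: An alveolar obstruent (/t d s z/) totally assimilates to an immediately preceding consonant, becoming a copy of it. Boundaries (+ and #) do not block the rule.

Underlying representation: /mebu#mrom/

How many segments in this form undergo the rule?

No segment meets the rule's conditions.

0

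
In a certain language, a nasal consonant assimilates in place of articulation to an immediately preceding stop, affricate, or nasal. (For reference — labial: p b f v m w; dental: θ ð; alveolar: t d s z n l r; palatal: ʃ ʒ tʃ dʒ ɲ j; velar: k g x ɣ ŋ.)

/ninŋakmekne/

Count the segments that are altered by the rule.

/ŋ/ after /n/ (alveolar) → [n]
/m/ after /k/ (velar) → [ŋ]
/n/ after /k/ (velar) → [ŋ]
3 segments change.

3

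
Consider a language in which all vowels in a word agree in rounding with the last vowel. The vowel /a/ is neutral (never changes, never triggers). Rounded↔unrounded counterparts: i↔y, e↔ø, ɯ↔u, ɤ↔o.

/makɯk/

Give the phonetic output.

[makɯk]

no segment meets the rule's conditions; no change.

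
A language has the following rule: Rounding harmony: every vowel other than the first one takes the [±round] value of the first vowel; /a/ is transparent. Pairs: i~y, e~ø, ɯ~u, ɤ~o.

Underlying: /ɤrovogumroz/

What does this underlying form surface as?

[ɤrɤvɤgɯmrɤz]

/o/ harmonizes with /ɤ/ ([-round]) → [ɤ]
/o/ harmonizes with /ɤ/ ([-round]) → [ɤ]
/u/ harmonizes with /ɤ/ ([-round]) → [ɯ]
/o/ harmonizes with /ɤ/ ([-round]) → [ɤ]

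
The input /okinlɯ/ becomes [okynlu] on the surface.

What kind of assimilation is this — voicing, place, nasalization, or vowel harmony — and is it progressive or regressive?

/i/→[y] /ɯ/→[u].
Vowels agree with the first vowel, so the harmony is progressive.

vowel harmony, progressive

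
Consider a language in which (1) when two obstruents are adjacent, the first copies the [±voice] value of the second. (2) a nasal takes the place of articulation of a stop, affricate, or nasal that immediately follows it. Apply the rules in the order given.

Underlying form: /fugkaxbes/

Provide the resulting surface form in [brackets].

Rule 1: /g/ before /k/ (voiceless) → [k]
Rule 1: /x/ before /b/ (voiced) → [ɣ]
After rule 1: fukkaɣbes
Rule 2: no segment meets the rule's conditions; no change.

[fukkaɣbes]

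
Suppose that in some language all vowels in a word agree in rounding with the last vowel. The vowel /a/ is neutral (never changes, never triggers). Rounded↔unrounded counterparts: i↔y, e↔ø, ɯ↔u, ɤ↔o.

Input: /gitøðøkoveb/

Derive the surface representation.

[giteðekɤveb]

/ø/ harmonizes with /e/ ([-round]) → [e]
/ø/ harmonizes with /e/ ([-round]) → [e]
/o/ harmonizes with /e/ ([-round]) → [ɤ]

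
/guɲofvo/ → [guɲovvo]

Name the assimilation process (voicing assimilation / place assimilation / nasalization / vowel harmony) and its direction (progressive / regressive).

voicing assimilation, regressive

/f/→[v].
Each target copies a feature from the following segment, so the direction is regressive.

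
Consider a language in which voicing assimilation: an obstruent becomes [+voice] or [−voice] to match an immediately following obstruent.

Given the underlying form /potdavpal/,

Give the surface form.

/t/ before /d/ (voiced) → [d]
/v/ before /p/ (voiceless) → [f]

[poddafpal]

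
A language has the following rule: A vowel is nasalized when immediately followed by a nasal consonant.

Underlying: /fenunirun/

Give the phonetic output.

[fẽnũnirũn]

/e/ before nasal /n/ → [ẽ]
/u/ before nasal /n/ → [ũ]
/u/ before nasal /n/ → [ũ]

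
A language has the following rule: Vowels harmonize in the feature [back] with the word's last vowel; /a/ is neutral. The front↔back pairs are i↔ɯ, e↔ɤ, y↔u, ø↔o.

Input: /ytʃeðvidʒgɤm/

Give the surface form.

/y/ harmonizes with /ɤ/ ([+back]) → [u]
/e/ harmonizes with /ɤ/ ([+back]) → [ɤ]
/i/ harmonizes with /ɤ/ ([+back]) → [ɯ]

[utʃɤðvɯdʒgɤm]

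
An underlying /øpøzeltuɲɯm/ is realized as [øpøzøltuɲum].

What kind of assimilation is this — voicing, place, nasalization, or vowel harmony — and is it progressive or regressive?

/e/→[ø] /ɯ/→[u].
Vowels agree with the first vowel, so the harmony is progressive.

vowel harmony, progressive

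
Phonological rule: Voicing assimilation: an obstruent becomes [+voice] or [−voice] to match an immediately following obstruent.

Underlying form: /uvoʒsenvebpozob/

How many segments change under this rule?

/ʒ/ before /s/ (voiceless) → [ʃ]
/b/ before /p/ (voiceless) → [p]
2 segments change.

2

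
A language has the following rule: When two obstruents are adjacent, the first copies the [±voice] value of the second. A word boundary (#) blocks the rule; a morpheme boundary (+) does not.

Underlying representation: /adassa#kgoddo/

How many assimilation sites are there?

/k/ before /g/ (voiced) → [g]
1 segment changes.

1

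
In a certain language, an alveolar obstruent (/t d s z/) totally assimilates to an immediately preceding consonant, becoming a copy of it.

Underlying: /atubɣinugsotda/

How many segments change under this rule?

2

/s/ after /g/ → [g] (total assimilation)
/d/ after /t/ → [t] (total assimilation)
2 segments change.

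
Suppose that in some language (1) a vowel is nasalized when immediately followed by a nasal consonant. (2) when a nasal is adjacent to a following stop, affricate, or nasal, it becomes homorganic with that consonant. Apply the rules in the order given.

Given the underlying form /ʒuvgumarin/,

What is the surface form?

Rule 1: /u/ before nasal /m/ → [ũ]
Rule 1: /i/ before nasal /n/ → [ĩ]
After rule 1: ʒuvgũmarĩn
Rule 2: no segment meets the rule's conditions; no change.

[ʒuvgũmarĩn]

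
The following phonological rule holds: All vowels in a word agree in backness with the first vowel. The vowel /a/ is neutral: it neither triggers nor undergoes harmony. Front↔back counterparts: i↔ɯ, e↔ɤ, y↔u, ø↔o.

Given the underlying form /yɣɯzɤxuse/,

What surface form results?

[yɣizexyse]

/ɯ/ harmonizes with /y/ ([-back]) → [i]
/ɤ/ harmonizes with /y/ ([-back]) → [e]
/u/ harmonizes with /y/ ([-back]) → [y]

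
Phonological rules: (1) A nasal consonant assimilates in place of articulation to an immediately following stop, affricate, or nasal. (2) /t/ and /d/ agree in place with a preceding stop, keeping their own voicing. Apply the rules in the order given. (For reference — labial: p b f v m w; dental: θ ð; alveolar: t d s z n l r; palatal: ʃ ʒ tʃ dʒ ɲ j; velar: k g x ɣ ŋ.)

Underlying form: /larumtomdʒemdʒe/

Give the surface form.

[laruntoɲdʒeɲdʒe]

Rule 1: /m/ before /t/ (alveolar) → [n]
Rule 1: /m/ before /dʒ/ (palatal) → [ɲ]
Rule 1: /m/ before /dʒ/ (palatal) → [ɲ]
After rule 1: laruntoɲdʒeɲdʒe
Rule 2: no segment meets the rule's conditions; no change.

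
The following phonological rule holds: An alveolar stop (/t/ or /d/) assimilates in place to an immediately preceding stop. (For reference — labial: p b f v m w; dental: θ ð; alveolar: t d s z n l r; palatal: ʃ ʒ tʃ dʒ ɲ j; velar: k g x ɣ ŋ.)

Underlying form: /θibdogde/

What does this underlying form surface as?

/d/ after /b/ (labial) → [b]
/d/ after /g/ (velar) → [g]

[θibbogge]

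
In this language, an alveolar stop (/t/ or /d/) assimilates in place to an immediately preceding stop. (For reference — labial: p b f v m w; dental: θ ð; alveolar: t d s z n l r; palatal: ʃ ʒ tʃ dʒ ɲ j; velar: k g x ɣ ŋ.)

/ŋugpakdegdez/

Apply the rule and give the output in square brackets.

[ŋugpakgeggez]

/d/ after /k/ (velar) → [g]
/d/ after /g/ (velar) → [g]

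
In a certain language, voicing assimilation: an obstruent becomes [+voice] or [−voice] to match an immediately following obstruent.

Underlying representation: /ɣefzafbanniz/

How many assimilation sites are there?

2

/f/ before /z/ (voiced) → [v]
/f/ before /b/ (voiced) → [v]
2 segments change.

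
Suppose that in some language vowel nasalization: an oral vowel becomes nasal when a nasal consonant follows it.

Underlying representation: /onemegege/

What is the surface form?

/o/ before nasal /n/ → [õ]
/e/ before nasal /m/ → [ẽ]

[õnẽmegege]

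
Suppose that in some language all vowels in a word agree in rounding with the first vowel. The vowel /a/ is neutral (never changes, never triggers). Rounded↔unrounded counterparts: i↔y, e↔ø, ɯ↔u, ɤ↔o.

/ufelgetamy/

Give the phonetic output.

[ufølgøtamy]

/e/ harmonizes with /u/ ([+round]) → [ø]
/e/ harmonizes with /u/ ([+round]) → [ø]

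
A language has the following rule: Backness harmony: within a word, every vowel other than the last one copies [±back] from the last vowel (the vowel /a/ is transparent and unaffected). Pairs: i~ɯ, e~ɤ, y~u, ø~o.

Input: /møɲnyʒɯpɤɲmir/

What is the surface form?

[møɲnyʒipeɲmir]

/ɯ/ harmonizes with /i/ ([-back]) → [i]
/ɤ/ harmonizes with /i/ ([-back]) → [e]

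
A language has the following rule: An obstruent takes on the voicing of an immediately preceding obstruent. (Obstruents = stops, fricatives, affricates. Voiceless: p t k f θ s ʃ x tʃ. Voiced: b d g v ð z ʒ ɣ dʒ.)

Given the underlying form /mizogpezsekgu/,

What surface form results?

/p/ after /g/ (voiced) → [b]
/s/ after /z/ (voiced) → [z]
/g/ after /k/ (voiceless) → [k]

[mizogbezzekku]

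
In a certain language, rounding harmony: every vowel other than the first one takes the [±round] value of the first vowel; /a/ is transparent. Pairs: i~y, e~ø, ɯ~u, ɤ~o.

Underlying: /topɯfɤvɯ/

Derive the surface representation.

[topufovu]

/ɯ/ harmonizes with /o/ ([+round]) → [u]
/ɤ/ harmonizes with /o/ ([+round]) → [o]
/ɯ/ harmonizes with /o/ ([+round]) → [u]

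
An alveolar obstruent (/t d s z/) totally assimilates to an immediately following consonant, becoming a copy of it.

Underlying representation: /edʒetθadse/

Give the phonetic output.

[edʒeθθasse]

/t/ before /θ/ → [θ] (total assimilation)
/d/ before /s/ → [s] (total assimilation)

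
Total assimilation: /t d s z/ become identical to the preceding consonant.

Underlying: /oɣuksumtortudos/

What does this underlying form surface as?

/s/ after /k/ → [k] (total assimilation)
/t/ after /m/ → [m] (total assimilation)
/t/ after /r/ → [r] (total assimilation)

[oɣukkummorrudos]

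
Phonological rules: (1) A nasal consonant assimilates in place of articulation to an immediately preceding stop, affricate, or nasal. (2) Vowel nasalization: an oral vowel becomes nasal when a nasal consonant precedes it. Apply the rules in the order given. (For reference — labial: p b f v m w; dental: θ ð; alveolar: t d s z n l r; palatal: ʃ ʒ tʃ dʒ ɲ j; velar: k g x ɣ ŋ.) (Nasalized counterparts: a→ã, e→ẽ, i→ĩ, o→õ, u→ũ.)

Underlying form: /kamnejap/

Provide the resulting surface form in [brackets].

[kammẽjap]

Rule 1: /n/ after /m/ (labial) → [m]
After rule 1: kammejap
Rule 2: /e/ after nasal /m/ → [ẽ]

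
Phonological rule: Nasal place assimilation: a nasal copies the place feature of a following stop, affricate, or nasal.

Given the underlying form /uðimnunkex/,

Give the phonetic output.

/m/ before /n/ (alveolar) → [n]
/n/ before /k/ (velar) → [ŋ]

[uðinnuŋkex]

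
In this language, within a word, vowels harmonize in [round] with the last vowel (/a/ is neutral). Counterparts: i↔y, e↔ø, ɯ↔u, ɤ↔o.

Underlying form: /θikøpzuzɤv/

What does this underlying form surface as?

/ø/ harmonizes with /ɤ/ ([-round]) → [e]
/u/ harmonizes with /ɤ/ ([-round]) → [ɯ]

[θikepzɯzɤv]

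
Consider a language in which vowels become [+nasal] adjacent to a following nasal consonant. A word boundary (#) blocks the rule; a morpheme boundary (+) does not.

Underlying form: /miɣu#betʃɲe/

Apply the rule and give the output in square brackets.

no segment meets the rule's conditions; no change.

[miɣu#betʃɲe]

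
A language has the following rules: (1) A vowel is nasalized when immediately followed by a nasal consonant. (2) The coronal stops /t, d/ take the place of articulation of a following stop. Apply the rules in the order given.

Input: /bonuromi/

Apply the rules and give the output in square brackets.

[bõnurõmi]

Rule 1: /o/ before nasal /n/ → [õ]
Rule 1: /o/ before nasal /m/ → [õ]
After rule 1: bõnurõmi
Rule 2: no segment meets the rule's conditions; no change.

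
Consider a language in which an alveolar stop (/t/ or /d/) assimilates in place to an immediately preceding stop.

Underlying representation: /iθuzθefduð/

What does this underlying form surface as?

[iθuzθefduð]

no segment meets the rule's conditions; no change.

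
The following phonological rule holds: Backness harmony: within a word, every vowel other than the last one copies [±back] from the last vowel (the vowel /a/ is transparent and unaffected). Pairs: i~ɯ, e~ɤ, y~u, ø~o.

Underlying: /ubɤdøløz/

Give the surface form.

[ybedøløz]

/u/ harmonizes with /ø/ ([-back]) → [y]
/ɤ/ harmonizes with /ø/ ([-back]) → [e]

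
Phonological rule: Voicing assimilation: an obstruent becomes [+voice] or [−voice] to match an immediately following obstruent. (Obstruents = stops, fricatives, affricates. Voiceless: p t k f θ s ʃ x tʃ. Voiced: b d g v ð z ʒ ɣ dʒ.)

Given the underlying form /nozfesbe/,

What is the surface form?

/z/ before /f/ (voiceless) → [s]
/s/ before /b/ (voiced) → [z]

[nosfezbe]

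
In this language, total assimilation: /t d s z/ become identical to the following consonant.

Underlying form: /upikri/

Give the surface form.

[upikri]

no segment meets the rule's conditions; no change.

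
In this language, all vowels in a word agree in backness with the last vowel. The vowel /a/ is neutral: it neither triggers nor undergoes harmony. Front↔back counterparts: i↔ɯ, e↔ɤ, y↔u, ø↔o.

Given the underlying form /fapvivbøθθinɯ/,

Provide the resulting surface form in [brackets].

/i/ harmonizes with /ɯ/ ([+back]) → [ɯ]
/ø/ harmonizes with /ɯ/ ([+back]) → [o]
/i/ harmonizes with /ɯ/ ([+back]) → [ɯ]

[fapvɯvboθθɯnɯ]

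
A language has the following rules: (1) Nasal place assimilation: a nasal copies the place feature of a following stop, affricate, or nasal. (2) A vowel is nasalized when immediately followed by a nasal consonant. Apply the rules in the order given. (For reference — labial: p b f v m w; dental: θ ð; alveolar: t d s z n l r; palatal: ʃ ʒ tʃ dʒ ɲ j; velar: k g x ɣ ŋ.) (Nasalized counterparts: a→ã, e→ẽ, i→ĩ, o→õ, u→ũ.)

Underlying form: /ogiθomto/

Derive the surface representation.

[ogiθõnto]

Rule 1: /m/ before /t/ (alveolar) → [n]
After rule 1: ogiθonto
Rule 2: /o/ before nasal /n/ → [õ]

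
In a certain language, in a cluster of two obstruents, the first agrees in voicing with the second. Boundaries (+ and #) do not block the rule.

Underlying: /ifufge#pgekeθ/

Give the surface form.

/f/ before /g/ (voiced) → [v]
/p/ before /g/ (voiced) → [b]

[ifuvge#bgekeθ]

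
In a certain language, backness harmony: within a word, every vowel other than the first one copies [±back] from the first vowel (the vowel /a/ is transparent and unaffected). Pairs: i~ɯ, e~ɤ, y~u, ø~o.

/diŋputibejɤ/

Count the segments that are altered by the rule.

/u/ harmonizes with /i/ ([-back]) → [y]
/ɤ/ harmonizes with /i/ ([-back]) → [e]
2 segments change.

2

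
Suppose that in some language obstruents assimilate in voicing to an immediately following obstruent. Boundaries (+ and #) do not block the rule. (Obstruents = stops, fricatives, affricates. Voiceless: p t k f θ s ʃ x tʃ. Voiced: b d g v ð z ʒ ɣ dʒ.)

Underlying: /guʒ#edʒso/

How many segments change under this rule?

1

/dʒ/ before /s/ (voiceless) → [tʃ]
1 segment changes.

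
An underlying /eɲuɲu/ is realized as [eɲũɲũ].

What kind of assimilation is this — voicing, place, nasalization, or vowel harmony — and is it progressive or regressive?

nasalization, progressive

/u/→[ũ] /u/→[ũ].
Each target copies a feature from the preceding segment, so the direction is progressive.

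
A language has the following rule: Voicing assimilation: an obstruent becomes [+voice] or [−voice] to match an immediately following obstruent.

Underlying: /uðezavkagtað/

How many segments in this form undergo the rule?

2

/v/ before /k/ (voiceless) → [f]
/g/ before /t/ (voiceless) → [k]
2 segments change.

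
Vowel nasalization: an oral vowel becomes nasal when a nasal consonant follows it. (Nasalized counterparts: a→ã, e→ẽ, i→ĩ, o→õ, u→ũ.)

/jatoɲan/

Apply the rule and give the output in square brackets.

[jatõɲãn]

/o/ before nasal /ɲ/ → [õ]
/a/ before nasal /n/ → [ã]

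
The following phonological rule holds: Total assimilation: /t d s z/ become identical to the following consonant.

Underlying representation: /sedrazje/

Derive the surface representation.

[serrajje]

/d/ before /r/ → [r] (total assimilation)
/z/ before /j/ → [j] (total assimilation)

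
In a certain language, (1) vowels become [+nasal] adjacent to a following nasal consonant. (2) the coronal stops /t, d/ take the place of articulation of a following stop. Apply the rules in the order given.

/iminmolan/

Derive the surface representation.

[ĩmĩnmolãn]

Rule 1: /i/ before nasal /m/ → [ĩ]
Rule 1: /i/ before nasal /n/ → [ĩ]
Rule 1: /a/ before nasal /n/ → [ã]
After rule 1: ĩmĩnmolãn
Rule 2: no segment meets the rule's conditions; no change.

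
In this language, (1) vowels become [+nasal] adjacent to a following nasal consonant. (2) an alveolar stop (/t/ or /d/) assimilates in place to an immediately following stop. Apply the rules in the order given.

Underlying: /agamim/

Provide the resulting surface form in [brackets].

Rule 1: /a/ before nasal /m/ → [ã]
Rule 1: /i/ before nasal /m/ → [ĩ]
After rule 1: agãmĩm
Rule 2: no segment meets the rule's conditions; no change.

[agãmĩm]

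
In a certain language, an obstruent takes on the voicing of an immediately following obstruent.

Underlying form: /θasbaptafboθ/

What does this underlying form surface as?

/s/ before /b/ (voiced) → [z]
/f/ before /b/ (voiced) → [v]

[θazbaptavboθ]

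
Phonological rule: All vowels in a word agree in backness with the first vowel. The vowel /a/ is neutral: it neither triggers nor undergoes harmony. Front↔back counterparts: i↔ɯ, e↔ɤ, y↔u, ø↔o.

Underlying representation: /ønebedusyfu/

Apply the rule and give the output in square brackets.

/u/ harmonizes with /ø/ ([-back]) → [y]
/u/ harmonizes with /ø/ ([-back]) → [y]

[ønebedysyfy]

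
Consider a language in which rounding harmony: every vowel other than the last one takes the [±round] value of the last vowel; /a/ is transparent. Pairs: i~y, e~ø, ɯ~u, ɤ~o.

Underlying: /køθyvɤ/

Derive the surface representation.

/ø/ harmonizes with /ɤ/ ([-round]) → [e]
/y/ harmonizes with /ɤ/ ([-round]) → [i]

[keθivɤ]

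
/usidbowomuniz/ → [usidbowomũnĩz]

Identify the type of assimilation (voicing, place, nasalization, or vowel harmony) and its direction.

/u/→[ũ] /i/→[ĩ].
Each target copies a feature from the preceding segment, so the direction is progressive.

nasalization, progressive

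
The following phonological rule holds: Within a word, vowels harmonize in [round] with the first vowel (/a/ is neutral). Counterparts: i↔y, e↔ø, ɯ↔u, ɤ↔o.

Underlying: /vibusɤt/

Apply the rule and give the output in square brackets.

[vibɯsɤt]

/u/ harmonizes with /i/ ([-round]) → [ɯ]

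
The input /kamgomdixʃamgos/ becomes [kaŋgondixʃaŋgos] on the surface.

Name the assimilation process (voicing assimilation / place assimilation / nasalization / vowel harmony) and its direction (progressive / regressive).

place assimilation, regressive

/m/→[ŋ] /m/→[n] /m/→[ŋ].
Each target copies a feature from the following segment, so the direction is regressive.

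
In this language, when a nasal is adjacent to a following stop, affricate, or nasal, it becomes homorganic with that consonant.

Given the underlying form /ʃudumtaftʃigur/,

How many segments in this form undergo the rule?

/m/ before /t/ (alveolar) → [n]
1 segment changes.

1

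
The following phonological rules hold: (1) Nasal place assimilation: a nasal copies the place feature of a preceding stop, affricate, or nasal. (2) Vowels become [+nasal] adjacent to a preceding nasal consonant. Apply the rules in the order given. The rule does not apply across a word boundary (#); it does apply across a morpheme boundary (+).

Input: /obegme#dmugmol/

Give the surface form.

Rule 1: /m/ after /g/ (velar) → [ŋ]
Rule 1: /m/ after /d/ (alveolar) → [n]
Rule 1: /m/ after /g/ (velar) → [ŋ]
After rule 1: obegŋe#dnugŋol
Rule 2: /e/ after nasal /ŋ/ → [ẽ]
Rule 2: /u/ after nasal /n/ → [ũ]
Rule 2: /o/ after nasal /ŋ/ → [õ]

[obegŋẽ#dnũgŋõl]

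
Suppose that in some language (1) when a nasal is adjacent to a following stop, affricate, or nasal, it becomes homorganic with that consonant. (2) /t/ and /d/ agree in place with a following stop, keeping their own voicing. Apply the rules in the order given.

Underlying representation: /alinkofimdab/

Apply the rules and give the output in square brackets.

Rule 1: /n/ before /k/ (velar) → [ŋ]
Rule 1: /m/ before /d/ (alveolar) → [n]
After rule 1: aliŋkofindab
Rule 2: no segment meets the rule's conditions; no change.

[aliŋkofindab]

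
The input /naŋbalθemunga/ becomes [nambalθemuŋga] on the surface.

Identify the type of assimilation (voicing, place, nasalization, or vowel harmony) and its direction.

place assimilation, regressive

/ŋ/→[m] /n/→[ŋ].
Each target copies a feature from the following segment, so the direction is regressive.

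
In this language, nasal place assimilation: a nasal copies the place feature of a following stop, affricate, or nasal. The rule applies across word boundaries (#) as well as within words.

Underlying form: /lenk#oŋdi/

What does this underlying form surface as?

/n/ before /k/ (velar) → [ŋ]
/ŋ/ before /d/ (alveolar) → [n]

[leŋk#ondi]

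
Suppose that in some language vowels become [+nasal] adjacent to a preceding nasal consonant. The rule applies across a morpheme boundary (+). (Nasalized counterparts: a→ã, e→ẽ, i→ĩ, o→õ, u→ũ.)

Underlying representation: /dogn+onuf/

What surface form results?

/o/ after nasal /n/ → [õ]
/u/ after nasal /n/ → [ũ]

[dogn+õnũf]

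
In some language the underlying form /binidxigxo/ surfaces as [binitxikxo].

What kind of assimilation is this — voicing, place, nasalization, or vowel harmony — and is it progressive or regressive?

voicing assimilation, regressive

/d/→[t] /g/→[k].
Each target copies a feature from the following segment, so the direction is regressive.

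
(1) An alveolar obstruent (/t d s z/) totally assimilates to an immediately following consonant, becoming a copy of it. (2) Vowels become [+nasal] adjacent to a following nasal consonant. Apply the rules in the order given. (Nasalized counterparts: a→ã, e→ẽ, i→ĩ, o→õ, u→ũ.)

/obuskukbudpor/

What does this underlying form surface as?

Rule 1: /s/ before /k/ → [k] (total assimilation)
Rule 1: /d/ before /p/ → [p] (total assimilation)
After rule 1: obukkukbuppor
Rule 2: no segment meets the rule's conditions; no change.

[obukkukbuppor]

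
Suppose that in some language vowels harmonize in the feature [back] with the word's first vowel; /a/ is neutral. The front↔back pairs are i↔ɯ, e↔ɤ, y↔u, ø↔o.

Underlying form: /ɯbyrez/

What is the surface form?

[ɯburɤz]

/y/ harmonizes with /ɯ/ ([+back]) → [u]
/e/ harmonizes with /ɯ/ ([+back]) → [ɤ]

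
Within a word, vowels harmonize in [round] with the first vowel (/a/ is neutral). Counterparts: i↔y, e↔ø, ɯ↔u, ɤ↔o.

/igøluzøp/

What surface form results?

[igelɯzep]

/ø/ harmonizes with /i/ ([-round]) → [e]
/u/ harmonizes with /i/ ([-round]) → [ɯ]
/ø/ harmonizes with /i/ ([-round]) → [e]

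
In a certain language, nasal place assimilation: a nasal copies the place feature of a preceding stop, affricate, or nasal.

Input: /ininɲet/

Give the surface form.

[ininnet]

/ɲ/ after /n/ (alveolar) → [n]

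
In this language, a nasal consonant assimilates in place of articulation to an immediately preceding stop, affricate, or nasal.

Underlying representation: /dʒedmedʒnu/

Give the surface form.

[dʒednedʒɲu]

/m/ after /d/ (alveolar) → [n]
/n/ after /dʒ/ (palatal) → [ɲ]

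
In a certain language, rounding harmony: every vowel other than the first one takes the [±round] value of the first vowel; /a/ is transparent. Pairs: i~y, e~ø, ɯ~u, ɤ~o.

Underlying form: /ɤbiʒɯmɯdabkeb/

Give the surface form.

[ɤbiʒɯmɯdabkeb]

no segment meets the rule's conditions; no change.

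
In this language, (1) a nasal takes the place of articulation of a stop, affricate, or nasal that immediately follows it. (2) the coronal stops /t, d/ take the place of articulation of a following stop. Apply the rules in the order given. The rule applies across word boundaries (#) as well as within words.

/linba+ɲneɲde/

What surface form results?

Rule 1: /n/ before /b/ (labial) → [m]
Rule 1: /ɲ/ before /n/ (alveolar) → [n]
Rule 1: /ɲ/ before /d/ (alveolar) → [n]
After rule 1: limba+nnende
Rule 2: no segment meets the rule's conditions; no change.

[limba+nnende]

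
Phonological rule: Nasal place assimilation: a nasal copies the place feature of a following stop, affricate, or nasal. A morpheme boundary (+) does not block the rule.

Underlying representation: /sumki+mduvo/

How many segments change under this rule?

/m/ before /k/ (velar) → [ŋ]
/m/ before /d/ (alveolar) → [n]
2 segments change.

2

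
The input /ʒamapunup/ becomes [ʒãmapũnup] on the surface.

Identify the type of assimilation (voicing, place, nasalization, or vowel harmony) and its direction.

/a/→[ã] /u/→[ũ].
Each target copies a feature from the following segment, so the direction is regressive.

nasalization, regressive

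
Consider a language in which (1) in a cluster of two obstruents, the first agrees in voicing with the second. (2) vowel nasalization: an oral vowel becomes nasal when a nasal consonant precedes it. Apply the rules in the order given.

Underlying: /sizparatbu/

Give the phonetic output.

Rule 1: /z/ before /p/ (voiceless) → [s]
Rule 1: /t/ before /b/ (voiced) → [d]
After rule 1: sisparadbu
Rule 2: no segment meets the rule's conditions; no change.

[sisparadbu]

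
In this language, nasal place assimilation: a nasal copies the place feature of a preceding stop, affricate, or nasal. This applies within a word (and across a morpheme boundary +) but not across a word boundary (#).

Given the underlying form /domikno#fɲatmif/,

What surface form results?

/n/ after /k/ (velar) → [ŋ]
/m/ after /t/ (alveolar) → [n]

[domikŋo#fɲatnif]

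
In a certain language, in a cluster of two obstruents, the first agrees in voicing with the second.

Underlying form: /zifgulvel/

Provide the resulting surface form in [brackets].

[zivgulvel]

/f/ before /g/ (voiced) → [v]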